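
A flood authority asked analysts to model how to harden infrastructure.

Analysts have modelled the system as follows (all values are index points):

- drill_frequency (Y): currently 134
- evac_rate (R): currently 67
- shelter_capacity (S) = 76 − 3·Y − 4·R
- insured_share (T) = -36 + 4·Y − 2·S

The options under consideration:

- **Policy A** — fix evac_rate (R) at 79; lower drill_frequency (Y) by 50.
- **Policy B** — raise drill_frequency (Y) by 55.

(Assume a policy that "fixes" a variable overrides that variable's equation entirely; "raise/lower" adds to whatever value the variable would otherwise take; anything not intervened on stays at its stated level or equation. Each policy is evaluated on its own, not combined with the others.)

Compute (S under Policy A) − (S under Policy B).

267

Policy A (R := 79, Y − 50):
  Y = 134 − 50 = 84
  R = 79
  S = 76 − 3·84 − 4·79 = -492
Policy B (Y + 55):
  Y = 134 + 55 = 189
  R = 67
  S = 76 − 3·189 − 4·67 = -759
S: -492 − (-759) = 267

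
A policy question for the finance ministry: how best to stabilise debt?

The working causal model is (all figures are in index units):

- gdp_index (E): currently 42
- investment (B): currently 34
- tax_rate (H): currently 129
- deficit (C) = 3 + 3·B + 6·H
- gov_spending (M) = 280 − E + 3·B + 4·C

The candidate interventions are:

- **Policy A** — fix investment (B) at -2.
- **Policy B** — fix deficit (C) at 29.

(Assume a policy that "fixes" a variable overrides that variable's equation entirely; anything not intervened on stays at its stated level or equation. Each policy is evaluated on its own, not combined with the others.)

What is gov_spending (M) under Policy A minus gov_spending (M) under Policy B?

Policy A (B := -2):
  E = 42
  B = -2
  H = 129
  C = 3 + 3·(-2) + 6·129 = 771
  M = 280 − 42 + 3·(-2) + 4·771 = 3316
Policy B (C := 29):
  E = 42
  B = 34
  H = 129
  C = 29
  M = 280 − 42 + 3·34 + 4·29 = 456
M: 3316 − 456 = 2860

2860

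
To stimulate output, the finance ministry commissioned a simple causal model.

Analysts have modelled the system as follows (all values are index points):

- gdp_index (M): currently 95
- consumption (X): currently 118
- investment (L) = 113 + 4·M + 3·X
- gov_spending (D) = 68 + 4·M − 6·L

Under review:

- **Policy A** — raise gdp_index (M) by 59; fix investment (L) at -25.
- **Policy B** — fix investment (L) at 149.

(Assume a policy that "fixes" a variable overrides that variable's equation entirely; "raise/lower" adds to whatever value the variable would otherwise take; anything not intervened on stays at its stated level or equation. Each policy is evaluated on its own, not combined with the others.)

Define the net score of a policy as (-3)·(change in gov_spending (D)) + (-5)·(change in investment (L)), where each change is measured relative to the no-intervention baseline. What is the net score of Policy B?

Baseline:
  M = 95
  X = 118
  L = 113 + 4·95 + 3·118 = 847
  D = 68 + 4·95 − 6·847 = -4634
Policy B (L := 149):
  M = 95
  X = 118
  L = 149
  D = 68 + 4·95 − 6·149 = -446
ΔD = -446 − (-4634) = 4188; ΔL = 149 − 847 = -698
Score = (-3)·4188 + (-5)·(-698) = -9074

-9074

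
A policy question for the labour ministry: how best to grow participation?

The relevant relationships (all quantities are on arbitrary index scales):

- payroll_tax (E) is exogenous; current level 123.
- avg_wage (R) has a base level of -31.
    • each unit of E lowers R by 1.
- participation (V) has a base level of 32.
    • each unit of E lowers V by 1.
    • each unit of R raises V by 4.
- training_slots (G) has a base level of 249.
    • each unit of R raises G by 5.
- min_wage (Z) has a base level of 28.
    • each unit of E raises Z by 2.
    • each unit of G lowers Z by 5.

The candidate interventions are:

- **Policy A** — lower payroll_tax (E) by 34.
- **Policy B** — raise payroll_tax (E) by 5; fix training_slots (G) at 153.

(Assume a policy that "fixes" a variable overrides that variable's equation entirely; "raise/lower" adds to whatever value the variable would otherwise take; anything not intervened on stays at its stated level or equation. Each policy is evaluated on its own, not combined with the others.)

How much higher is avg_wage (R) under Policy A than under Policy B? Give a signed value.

Policy A (E − 34):
  E = 123 − 34 = 89
  R = -31 − 89 = -120
Policy B (E + 5, G := 153):
  E = 123 + 5 = 128
  R = -31 − 128 = -159
R: -120 − (-159) = 39

39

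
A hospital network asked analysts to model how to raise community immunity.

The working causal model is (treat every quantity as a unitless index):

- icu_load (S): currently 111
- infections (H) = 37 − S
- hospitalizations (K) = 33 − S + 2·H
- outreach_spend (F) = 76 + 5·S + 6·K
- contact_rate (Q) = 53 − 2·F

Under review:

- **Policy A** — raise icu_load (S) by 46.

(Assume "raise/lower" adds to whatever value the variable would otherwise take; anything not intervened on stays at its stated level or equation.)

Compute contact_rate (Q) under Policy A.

Policy A (S + 46):
  S = 111 + 46 = 157
  H = 37 − 157 = -120
  K = 33 − 157 + 2·(-120) = -364
  F = 76 + 5·157 + 6·(-364) = -1323
  Q = 53 − 2·(-1323) = 2699

2699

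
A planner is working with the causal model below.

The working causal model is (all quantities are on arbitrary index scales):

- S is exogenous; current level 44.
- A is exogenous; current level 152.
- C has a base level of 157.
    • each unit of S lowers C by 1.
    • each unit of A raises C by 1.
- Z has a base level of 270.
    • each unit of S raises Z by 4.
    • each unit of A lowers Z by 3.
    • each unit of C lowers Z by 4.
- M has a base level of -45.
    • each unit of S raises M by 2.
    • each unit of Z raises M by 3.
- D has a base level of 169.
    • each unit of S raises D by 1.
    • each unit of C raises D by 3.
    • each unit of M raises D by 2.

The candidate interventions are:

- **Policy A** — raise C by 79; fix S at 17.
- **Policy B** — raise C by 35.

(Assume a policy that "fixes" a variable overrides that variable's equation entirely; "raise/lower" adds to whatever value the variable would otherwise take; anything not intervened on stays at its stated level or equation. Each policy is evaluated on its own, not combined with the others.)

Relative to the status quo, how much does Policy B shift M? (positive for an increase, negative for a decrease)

Baseline:
  S = 44
  A = 152
  C = 157 − 44 + 152 = 265
  Z = 270 + 4·44 − 3·152 − 4·265 = -1070
  M = -45 + 2·44 + 3·(-1070) = -3167
Policy B (C + 35):
  S = 44
  A = 152
  C = 157 − 44 + 152 (+35 from intervention) = 300
  Z = 270 + 4·44 − 3·152 − 4·300 = -1210
  M = -45 + 2·44 + 3·(-1210) = -3587
Change in M: -3587 − (-3167) = -420

-420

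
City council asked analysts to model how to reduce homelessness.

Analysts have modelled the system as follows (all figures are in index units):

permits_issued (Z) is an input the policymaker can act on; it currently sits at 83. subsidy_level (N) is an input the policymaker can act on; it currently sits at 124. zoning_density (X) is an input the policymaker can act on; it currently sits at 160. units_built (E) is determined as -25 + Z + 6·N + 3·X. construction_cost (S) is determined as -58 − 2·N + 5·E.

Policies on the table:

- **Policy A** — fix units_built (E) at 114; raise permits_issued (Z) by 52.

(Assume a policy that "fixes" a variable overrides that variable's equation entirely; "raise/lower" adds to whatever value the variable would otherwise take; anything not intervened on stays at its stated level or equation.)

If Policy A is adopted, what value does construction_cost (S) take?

Policy A (E := 114, Z + 52):
  Z = 83 + 52 = 135
  N = 124
  X = 160
  E = 114
  S = -58 − 2·124 + 5·114 = 264

264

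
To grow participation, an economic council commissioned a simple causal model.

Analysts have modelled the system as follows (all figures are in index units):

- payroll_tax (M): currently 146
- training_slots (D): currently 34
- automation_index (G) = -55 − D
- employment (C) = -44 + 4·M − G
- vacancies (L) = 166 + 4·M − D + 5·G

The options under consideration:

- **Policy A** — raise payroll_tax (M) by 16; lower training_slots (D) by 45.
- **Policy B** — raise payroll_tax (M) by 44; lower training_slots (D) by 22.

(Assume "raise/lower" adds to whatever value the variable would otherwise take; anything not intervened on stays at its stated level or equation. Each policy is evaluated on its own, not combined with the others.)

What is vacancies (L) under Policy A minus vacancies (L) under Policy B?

Policy A (M + 16, D − 45):
  M = 146 + 16 = 162
  D = 34 − 45 = -11
  G = -55 − (-11) = -44
  L = 166 + 4·162 − (-11) + 5·(-44) = 605
Policy B (M + 44, D − 22):
  M = 146 + 44 = 190
  D = 34 − 22 = 12
  G = -55 − 12 = -67
  L = 166 + 4·190 − 12 + 5·(-67) = 579
L: 605 − 579 = 26

26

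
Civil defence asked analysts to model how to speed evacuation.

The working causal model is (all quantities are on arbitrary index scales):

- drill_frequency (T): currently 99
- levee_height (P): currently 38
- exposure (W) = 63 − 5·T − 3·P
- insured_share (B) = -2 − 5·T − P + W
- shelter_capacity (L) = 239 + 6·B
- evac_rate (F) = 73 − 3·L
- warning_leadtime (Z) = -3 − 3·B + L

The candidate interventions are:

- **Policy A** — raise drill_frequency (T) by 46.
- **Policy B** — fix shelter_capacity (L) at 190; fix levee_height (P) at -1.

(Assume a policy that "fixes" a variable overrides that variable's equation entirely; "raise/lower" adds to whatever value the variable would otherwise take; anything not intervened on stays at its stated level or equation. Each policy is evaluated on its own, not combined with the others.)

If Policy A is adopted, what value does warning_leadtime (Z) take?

Policy A (T + 46):
  T = 99 + 46 = 145
  P = 38
  W = 63 − 5·145 − 3·38 = -776
  B = -2 − 5·145 − 38 + (-776) = -1541
  L = 239 + 6·(-1541) = -9007
  Z = -3 − 3·(-1541) + (-9007) = -4387

-4387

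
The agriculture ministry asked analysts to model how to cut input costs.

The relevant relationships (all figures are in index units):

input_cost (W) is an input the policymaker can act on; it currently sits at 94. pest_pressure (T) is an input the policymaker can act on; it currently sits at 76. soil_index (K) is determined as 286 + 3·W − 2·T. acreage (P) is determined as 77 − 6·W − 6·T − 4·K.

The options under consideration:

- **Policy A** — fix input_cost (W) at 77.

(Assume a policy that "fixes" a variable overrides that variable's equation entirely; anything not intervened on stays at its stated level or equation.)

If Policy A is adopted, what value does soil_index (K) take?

Policy A (W := 77):
  W = 77
  T = 76
  K = 286 + 3·77 − 2·76 = 365

365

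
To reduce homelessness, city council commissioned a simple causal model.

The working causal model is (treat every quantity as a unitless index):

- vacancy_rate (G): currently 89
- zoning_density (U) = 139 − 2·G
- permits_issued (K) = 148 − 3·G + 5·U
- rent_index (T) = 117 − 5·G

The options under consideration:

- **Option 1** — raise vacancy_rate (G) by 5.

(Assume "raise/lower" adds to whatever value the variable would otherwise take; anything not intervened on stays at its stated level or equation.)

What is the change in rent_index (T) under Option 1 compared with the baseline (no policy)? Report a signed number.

Baseline:
  G = 89
  T = 117 − 5·89 = -328
Option 1 (G + 5):
  G = 89 + 5 = 94
  T = 117 − 5·94 = -353
Change in T: -353 − (-328) = -25

-25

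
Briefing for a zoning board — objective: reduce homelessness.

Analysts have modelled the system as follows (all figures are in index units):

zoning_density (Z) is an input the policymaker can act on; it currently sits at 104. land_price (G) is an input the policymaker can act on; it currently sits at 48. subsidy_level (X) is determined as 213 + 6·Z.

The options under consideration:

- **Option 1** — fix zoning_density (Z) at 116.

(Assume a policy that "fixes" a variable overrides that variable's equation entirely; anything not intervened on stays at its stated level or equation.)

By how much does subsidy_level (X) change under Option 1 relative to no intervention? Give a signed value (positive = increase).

72

Baseline:
  Z = 104
  X = 213 + 6·104 = 837
Option 1 (Z := 116):
  Z = 116
  X = 213 + 6·116 = 909
Change in X: 909 − 837 = 72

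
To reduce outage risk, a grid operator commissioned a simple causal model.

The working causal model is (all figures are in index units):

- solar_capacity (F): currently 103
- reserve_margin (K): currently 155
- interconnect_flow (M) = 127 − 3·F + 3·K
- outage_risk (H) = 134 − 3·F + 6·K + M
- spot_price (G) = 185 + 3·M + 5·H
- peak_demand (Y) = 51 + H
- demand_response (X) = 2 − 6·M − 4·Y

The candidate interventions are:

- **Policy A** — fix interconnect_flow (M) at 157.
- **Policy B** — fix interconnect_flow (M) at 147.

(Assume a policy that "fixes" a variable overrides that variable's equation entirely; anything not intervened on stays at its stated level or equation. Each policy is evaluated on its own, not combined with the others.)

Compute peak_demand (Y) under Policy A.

Policy A (M := 157):
  F = 103
  K = 155
  M = 157
  H = 134 − 3·103 + 6·155 + 157 = 912
  Y = 51 + 912 = 963

963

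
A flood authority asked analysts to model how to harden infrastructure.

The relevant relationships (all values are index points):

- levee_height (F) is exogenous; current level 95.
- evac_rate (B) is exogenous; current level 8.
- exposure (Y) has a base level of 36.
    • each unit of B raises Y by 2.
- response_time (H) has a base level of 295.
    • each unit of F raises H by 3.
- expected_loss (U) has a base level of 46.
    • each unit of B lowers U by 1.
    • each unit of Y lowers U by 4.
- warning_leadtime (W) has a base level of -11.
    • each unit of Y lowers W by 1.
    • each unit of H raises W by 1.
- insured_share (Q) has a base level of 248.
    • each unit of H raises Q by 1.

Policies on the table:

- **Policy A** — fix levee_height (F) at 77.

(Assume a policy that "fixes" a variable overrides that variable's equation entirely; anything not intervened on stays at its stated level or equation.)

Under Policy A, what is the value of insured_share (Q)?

774

Policy A (F := 77):
  F = 77
  H = 295 + 3·77 = 526
  Q = 248 + 526 = 774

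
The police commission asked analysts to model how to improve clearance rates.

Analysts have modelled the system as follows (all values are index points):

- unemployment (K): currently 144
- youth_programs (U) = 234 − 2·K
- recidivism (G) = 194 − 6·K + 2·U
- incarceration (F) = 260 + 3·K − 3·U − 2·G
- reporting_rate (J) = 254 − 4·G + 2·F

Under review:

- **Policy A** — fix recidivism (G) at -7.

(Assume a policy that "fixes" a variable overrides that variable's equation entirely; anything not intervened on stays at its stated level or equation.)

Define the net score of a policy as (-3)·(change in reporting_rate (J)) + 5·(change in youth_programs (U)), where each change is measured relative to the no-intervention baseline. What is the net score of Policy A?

Baseline:
  K = 144
  U = 234 − 2·144 = -54
  G = 194 − 6·144 + 2·(-54) = -778
  F = 260 + 3·144 − 3·(-54) − 2·(-778) = 2410
  J = 254 − 4·(-778) + 2·2410 = 8186
Policy A (G := -7):
  K = 144
  U = 234 − 2·144 = -54
  G = -7
  F = 260 + 3·144 − 3·(-54) − 2·(-7) = 868
  J = 254 − 4·(-7) + 2·868 = 2018
ΔJ = 2018 − 8186 = -6168; ΔU = -54 − (-54) = 0
Score = (-3)·(-6168) + 5·0 = 18504

18504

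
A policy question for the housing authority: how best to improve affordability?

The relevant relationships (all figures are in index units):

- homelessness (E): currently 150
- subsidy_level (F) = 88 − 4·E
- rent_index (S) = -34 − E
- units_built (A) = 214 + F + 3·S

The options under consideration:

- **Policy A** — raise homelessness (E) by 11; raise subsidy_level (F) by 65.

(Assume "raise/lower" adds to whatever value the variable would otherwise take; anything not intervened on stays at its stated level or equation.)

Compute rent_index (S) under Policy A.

-195

Policy A (E + 11, F + 65):
  E = 150 + 11 = 161
  S = -34 − 161 = -195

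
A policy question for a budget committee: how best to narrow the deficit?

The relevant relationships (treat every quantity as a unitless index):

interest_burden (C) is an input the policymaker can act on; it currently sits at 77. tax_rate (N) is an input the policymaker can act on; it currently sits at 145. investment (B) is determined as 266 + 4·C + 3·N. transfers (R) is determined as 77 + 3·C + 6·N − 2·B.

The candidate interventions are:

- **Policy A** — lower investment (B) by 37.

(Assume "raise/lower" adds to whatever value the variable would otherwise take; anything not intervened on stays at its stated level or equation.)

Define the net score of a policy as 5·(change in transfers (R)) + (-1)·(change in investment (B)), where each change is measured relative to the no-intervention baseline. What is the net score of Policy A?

Baseline:
  C = 77
  N = 145
  B = 266 + 4·77 + 3·145 = 1009
  R = 77 + 3·77 + 6·145 − 2·1009 = -840
Policy A (B − 37):
  C = 77
  N = 145
  B = 266 + 4·77 + 3·145 (−37 from intervention) = 972
  R = 77 + 3·77 + 6·145 − 2·972 = -766
ΔR = -766 − (-840) = 74; ΔB = 972 − 1009 = -37
Score = 5·74 + (-1)·(-37) = 407

407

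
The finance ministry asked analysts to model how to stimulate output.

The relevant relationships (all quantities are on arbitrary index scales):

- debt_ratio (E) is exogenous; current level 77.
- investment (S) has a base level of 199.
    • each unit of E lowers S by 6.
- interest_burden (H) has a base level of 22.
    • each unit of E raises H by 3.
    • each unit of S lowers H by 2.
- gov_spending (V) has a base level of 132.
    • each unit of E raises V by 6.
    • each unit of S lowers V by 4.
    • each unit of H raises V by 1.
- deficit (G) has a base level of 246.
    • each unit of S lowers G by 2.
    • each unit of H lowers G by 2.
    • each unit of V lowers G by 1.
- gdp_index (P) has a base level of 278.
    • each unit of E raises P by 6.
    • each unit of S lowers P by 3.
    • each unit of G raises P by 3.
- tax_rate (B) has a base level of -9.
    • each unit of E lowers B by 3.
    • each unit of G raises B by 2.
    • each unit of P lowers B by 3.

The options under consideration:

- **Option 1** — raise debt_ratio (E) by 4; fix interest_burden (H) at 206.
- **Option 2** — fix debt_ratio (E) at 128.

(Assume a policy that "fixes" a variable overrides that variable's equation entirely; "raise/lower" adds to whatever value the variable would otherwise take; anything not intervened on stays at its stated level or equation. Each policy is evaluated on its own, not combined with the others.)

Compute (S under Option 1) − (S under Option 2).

Option 1 (E + 4, H := 206):
  E = 77 + 4 = 81
  S = 199 − 6·81 = -287
Option 2 (E := 128):
  E = 128
  S = 199 − 6·128 = -569
S: -287 − (-569) = 282

282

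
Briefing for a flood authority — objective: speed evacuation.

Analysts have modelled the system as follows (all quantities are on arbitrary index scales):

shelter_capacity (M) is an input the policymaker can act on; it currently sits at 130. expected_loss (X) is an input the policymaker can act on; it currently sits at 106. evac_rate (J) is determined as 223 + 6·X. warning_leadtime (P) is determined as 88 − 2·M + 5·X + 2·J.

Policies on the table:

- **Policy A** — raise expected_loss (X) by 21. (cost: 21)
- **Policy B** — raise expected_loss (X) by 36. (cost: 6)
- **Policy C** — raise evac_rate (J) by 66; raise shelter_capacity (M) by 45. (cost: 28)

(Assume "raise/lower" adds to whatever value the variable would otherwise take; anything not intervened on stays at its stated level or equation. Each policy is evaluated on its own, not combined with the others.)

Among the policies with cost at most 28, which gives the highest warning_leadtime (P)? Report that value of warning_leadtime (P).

2688

Policy A (X + 21):
  M = 130
  X = 106 + 21 = 127
  J = 223 + 6·127 = 985
  P = 88 − 2·130 + 5·127 + 2·985 = 2433
Policy B (X + 36):
  M = 130
  X = 106 + 36 = 142
  J = 223 + 6·142 = 1075
  P = 88 − 2·130 + 5·142 + 2·1075 = 2688
Policy C (J + 66, M + 45):
  M = 130 + 45 = 175
  X = 106
  J = 223 + 6·106 (+66 from intervention) = 925
  P = 88 − 2·175 + 5·106 + 2·925 = 2118
Comparing — Policy A: P=2433, Policy B: P=2688, Policy C: P=2118. Highest is 2688 (Policy B).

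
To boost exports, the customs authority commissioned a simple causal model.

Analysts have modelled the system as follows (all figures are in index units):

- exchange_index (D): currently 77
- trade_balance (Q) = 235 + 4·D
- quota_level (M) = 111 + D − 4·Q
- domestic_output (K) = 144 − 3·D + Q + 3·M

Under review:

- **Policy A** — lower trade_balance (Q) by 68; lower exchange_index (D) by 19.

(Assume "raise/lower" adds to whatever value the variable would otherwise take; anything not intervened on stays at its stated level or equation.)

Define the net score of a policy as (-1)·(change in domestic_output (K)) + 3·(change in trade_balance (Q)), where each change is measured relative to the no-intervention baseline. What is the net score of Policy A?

-2016

Baseline:
  D = 77
  Q = 235 + 4·77 = 543
  M = 111 + 77 − 4·543 = -1984
  K = 144 − 3·77 + 543 + 3·(-1984) = -5496
Policy A (Q − 68, D − 19):
  D = 77 − 19 = 58
  Q = 235 + 4·58 (−68 from intervention) = 399
  M = 111 + 58 − 4·399 = -1427
  K = 144 − 3·58 + 399 + 3·(-1427) = -3912
ΔK = -3912 − (-5496) = 1584; ΔQ = 399 − 543 = -144
Score = (-1)·1584 + 3·(-144) = -2016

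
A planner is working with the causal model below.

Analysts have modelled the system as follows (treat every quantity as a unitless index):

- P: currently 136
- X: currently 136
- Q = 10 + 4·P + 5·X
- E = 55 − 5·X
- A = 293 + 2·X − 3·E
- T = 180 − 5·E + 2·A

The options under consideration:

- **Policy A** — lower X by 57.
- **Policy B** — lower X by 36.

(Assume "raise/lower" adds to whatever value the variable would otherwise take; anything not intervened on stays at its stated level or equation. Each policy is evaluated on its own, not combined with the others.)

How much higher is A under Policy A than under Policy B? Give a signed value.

-357

Policy A (X − 57):
  X = 136 − 57 = 79
  E = 55 − 5·79 = -340
  A = 293 + 2·79 − 3·(-340) = 1471
Policy B (X − 36):
  X = 136 − 36 = 100
  E = 55 − 5·100 = -445
  A = 293 + 2·100 − 3·(-445) = 1828
A: 1471 − 1828 = -357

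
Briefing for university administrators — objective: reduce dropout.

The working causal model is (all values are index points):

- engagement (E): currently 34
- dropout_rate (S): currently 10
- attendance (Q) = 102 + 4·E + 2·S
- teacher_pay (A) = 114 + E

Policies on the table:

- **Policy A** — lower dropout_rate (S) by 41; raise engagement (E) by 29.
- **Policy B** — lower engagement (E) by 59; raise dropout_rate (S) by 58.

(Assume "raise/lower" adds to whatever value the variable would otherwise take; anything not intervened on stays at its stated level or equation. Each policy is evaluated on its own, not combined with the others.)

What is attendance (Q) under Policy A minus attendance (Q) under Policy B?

154

Policy A (S − 41, E + 29):
  E = 34 + 29 = 63
  S = 10 − 41 = -31
  Q = 102 + 4·63 + 2·(-31) = 292
Policy B (E − 59, S + 58):
  E = 34 − 59 = -25
  S = 10 + 58 = 68
  Q = 102 + 4·(-25) + 2·68 = 138
Q: 292 − 138 = 154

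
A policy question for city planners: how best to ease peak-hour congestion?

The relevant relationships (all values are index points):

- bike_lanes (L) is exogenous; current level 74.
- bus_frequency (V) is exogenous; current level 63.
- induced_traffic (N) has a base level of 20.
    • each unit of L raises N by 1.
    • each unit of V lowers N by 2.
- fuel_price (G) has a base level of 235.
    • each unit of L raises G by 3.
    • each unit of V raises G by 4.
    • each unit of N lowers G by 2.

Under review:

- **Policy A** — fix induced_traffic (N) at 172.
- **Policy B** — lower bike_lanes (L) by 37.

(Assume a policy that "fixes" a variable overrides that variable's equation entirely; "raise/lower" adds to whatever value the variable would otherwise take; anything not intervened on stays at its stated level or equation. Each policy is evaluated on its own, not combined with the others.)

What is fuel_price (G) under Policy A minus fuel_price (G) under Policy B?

-371

Policy A (N := 172):
  L = 74
  V = 63
  N = 172
  G = 235 + 3·74 + 4·63 − 2·172 = 365
Policy B (L − 37):
  L = 74 − 37 = 37
  V = 63
  N = 20 + 37 − 2·63 = -69
  G = 235 + 3·37 + 4·63 − 2·(-69) = 736
G: 365 − 736 = -371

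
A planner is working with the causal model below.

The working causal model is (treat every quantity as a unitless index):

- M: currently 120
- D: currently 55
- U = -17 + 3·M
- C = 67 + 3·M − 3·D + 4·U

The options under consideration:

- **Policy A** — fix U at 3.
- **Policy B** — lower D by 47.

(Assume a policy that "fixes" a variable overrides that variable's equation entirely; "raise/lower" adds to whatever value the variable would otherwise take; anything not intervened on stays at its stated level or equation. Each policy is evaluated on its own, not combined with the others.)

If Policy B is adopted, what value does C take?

Policy B (D − 47):
  M = 120
  D = 55 − 47 = 8
  U = -17 + 3·120 = 343
  C = 67 + 3·120 − 3·8 + 4·343 = 1775

1775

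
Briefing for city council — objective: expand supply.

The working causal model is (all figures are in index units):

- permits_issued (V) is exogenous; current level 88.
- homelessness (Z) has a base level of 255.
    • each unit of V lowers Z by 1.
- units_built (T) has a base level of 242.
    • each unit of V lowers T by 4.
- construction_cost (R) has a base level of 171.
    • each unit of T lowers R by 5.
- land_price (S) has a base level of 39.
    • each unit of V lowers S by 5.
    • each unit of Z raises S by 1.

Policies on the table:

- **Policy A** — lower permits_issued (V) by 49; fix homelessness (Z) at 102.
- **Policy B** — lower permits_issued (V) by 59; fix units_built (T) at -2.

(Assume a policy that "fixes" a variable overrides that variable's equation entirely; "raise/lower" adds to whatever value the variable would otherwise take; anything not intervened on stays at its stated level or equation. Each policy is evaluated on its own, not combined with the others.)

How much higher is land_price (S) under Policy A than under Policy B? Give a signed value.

-174

Policy A (V − 49, Z := 102):
  V = 88 − 49 = 39
  Z = 102
  S = 39 − 5·39 + 102 = -54
Policy B (V − 59, T := -2):
  V = 88 − 59 = 29
  Z = 255 − 29 = 226
  S = 39 − 5·29 + 226 = 120
S: -54 − 120 = -174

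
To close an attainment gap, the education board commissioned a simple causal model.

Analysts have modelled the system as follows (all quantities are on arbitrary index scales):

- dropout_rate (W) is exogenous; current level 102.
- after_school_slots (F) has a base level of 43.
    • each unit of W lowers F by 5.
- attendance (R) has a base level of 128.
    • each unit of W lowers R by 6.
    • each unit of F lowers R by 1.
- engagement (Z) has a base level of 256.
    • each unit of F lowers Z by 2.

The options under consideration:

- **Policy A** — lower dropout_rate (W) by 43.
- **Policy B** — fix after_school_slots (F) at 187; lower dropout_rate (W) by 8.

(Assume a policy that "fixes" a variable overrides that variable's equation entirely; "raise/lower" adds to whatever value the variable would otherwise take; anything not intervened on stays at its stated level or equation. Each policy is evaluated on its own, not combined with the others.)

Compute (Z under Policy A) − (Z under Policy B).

878

Policy A (W − 43):
  W = 102 − 43 = 59
  F = 43 − 5·59 = -252
  Z = 256 − 2·(-252) = 760
Policy B (F := 187, W − 8):
  W = 102 − 8 = 94
  F = 187
  Z = 256 − 2·187 = -118
Z: 760 − (-118) = 878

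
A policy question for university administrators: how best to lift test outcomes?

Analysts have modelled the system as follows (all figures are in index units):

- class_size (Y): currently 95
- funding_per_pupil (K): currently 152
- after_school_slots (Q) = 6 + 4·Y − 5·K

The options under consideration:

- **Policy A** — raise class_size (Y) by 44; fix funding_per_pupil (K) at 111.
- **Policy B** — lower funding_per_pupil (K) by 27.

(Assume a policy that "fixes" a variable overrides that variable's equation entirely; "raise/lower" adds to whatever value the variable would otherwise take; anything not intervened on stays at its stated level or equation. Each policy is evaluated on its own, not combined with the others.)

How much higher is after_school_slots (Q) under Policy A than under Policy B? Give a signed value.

246

Policy A (Y + 44, K := 111):
  Y = 95 + 44 = 139
  K = 111
  Q = 6 + 4·139 − 5·111 = 7
Policy B (K − 27):
  Y = 95
  K = 152 − 27 = 125
  Q = 6 + 4·95 − 5·125 = -239
Q: 7 − (-239) = 246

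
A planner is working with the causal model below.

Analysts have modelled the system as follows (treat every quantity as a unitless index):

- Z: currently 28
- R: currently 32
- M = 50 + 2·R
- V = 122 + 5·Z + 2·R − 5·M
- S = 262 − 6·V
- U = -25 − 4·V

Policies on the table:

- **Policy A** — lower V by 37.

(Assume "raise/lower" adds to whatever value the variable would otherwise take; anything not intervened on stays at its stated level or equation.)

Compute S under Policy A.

Policy A (V − 37):
  Z = 28
  R = 32
  M = 50 + 2·32 = 114
  V = 122 + 5·28 + 2·32 − 5·114 (−37 from intervention) = -281
  S = 262 − 6·(-281) = 1948

1948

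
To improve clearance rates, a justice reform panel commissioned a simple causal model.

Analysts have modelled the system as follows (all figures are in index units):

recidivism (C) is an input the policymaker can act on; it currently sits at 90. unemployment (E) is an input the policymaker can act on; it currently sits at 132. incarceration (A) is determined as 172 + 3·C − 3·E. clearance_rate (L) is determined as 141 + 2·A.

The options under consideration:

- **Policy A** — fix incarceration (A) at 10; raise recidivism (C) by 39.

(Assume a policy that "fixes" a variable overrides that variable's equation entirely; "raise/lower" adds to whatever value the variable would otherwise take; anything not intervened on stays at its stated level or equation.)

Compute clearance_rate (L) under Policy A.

Policy A (A := 10, C + 39):
  C = 90 + 39 = 129
  E = 132
  A = 10
  L = 141 + 2·10 = 161

161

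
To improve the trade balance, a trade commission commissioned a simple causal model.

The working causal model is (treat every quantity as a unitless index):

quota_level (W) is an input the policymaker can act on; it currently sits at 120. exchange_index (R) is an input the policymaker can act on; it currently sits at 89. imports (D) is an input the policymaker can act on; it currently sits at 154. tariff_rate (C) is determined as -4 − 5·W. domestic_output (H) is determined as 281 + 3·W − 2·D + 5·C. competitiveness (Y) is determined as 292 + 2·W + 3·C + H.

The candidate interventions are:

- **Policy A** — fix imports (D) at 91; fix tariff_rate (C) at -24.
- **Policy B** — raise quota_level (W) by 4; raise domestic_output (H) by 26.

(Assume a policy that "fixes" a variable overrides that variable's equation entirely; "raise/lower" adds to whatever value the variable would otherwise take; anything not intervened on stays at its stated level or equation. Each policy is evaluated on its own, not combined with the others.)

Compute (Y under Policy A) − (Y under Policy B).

Policy A (D := 91, C := -24):
  W = 120
  D = 91
  C = -24
  H = 281 + 3·120 − 2·91 + 5·(-24) = 339
  Y = 292 + 2·120 + 3·(-24) + 339 = 799
Policy B (W + 4, H + 26):
  W = 120 + 4 = 124
  D = 154
  C = -4 − 5·124 = -624
  H = 281 + 3·124 − 2·154 + 5·(-624) (+26 from intervention) = -2749
  Y = 292 + 2·124 + 3·(-624) + (-2749) = -4081
Y: 799 − (-4081) = 4880

4880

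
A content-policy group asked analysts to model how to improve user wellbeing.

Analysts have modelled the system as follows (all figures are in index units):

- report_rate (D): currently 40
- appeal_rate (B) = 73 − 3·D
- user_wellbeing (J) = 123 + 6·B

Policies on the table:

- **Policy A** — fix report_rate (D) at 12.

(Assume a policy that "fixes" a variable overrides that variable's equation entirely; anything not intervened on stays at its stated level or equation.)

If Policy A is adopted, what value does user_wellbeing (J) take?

Policy A (D := 12):
  D = 12
  B = 73 − 3·12 = 37
  J = 123 + 6·37 = 345

345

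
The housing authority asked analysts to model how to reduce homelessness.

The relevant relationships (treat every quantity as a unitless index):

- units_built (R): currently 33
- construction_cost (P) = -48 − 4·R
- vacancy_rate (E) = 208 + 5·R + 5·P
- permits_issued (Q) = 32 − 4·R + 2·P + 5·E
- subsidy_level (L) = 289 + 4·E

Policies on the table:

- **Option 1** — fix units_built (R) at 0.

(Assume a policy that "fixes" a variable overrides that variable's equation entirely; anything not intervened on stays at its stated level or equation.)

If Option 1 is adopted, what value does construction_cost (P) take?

Option 1 (R := 0):
  R = 0
  P = -48 − 4·0 = -48

-48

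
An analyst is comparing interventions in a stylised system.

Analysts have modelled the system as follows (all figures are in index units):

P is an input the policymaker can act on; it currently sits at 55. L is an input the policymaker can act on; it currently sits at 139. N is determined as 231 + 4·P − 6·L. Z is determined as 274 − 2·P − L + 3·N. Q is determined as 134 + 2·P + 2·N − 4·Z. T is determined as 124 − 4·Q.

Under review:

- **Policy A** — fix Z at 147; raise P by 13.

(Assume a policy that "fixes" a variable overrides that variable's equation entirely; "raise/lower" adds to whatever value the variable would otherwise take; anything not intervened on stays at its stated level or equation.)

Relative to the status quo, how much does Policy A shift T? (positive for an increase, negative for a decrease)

Baseline:
  P = 55
  L = 139
  N = 231 + 4·55 − 6·139 = -383
  Z = 274 − 2·55 − 139 + 3·(-383) = -1124
  Q = 134 + 2·55 + 2·(-383) − 4·(-1124) = 3974
  T = 124 − 4·3974 = -15772
Policy A (Z := 147, P + 13):
  P = 55 + 13 = 68
  L = 139
  N = 231 + 4·68 − 6·139 = -331
  Z = 147
  Q = 134 + 2·68 + 2·(-331) − 4·147 = -980
  T = 124 − 4·(-980) = 4044
Change in T: 4044 − (-15772) = 19816

19816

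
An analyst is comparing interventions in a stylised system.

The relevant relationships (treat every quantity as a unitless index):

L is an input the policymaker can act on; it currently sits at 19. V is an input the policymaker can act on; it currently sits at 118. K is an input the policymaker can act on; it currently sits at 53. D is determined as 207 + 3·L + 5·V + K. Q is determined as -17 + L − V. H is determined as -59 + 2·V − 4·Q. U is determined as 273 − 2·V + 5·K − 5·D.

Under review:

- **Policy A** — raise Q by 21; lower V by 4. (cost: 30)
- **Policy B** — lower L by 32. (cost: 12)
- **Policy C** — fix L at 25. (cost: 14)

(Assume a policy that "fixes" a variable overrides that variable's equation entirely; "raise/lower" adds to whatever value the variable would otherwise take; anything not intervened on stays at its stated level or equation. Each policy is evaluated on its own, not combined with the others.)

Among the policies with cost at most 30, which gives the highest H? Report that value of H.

769

Policy A (Q + 21, V − 4):
  L = 19
  V = 118 − 4 = 114
  Q = -17 + 19 − 114 (+21 from intervention) = -91
  H = -59 + 2·114 − 4·(-91) = 533
Policy B (L − 32):
  L = 19 − 32 = -13
  V = 118
  Q = -17 + (-13) − 118 = -148
  H = -59 + 2·118 − 4·(-148) = 769
Policy C (L := 25):
  L = 25
  V = 118
  Q = -17 + 25 − 118 = -110
  H = -59 + 2·118 − 4·(-110) = 617
Comparing — Policy A: H=533, Policy B: H=769, Policy C: H=617. Highest is 769 (Policy B).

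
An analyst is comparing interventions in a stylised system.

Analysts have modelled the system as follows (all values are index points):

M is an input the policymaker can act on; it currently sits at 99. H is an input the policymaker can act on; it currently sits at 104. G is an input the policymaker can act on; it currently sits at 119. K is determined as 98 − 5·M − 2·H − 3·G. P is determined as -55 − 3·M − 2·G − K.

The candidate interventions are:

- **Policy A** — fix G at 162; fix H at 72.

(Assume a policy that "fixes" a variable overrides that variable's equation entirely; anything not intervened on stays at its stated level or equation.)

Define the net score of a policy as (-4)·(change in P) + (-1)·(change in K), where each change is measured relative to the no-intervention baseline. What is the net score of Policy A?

Baseline:
  M = 99
  H = 104
  G = 119
  K = 98 − 5·99 − 2·104 − 3·119 = -962
  P = -55 − 3·99 − 2·119 − (-962) = 372
Policy A (G := 162, H := 72):
  M = 99
  H = 72
  G = 162
  K = 98 − 5·99 − 2·72 − 3·162 = -1027
  P = -55 − 3·99 − 2·162 − (-1027) = 351
ΔP = 351 − 372 = -21; ΔK = -1027 − (-962) = -65
Score = (-4)·(-21) + (-1)·(-65) = 149

149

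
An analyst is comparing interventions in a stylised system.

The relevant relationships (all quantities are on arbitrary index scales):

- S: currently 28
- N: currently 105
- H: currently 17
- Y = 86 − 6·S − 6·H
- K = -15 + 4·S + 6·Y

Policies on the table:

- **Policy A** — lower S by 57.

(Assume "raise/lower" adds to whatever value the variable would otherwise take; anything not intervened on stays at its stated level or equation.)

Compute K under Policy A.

817

Policy A (S − 57):
  S = 28 − 57 = -29
  H = 17
  Y = 86 − 6·(-29) − 6·17 = 158
  K = -15 + 4·(-29) + 6·158 = 817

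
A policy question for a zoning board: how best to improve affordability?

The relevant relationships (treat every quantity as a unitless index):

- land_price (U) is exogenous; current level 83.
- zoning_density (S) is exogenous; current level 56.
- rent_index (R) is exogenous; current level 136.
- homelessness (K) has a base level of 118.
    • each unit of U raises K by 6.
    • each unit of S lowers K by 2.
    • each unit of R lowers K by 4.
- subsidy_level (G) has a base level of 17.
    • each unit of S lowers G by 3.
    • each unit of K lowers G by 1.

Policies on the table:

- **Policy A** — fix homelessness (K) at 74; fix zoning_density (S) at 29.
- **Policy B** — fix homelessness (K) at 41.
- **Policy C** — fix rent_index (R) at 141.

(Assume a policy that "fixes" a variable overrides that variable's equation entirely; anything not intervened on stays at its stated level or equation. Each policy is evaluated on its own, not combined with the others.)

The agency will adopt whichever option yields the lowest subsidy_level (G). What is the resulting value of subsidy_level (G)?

Policy A (K := 74, S := 29):
  U = 83
  S = 29
  R = 136
  K = 74
  G = 17 − 3·29 − 74 = -144
Policy B (K := 41):
  U = 83
  S = 56
  R = 136
  K = 41
  G = 17 − 3·56 − 41 = -192
Policy C (R := 141):
  U = 83
  S = 56
  R = 141
  K = 118 + 6·83 − 2·56 − 4·141 = -60
  G = 17 − 3·56 − (-60) = -91
Comparing — Policy A: G=-144, Policy B: G=-192, Policy C: G=-91. Lowest is -192 (Policy B).

-192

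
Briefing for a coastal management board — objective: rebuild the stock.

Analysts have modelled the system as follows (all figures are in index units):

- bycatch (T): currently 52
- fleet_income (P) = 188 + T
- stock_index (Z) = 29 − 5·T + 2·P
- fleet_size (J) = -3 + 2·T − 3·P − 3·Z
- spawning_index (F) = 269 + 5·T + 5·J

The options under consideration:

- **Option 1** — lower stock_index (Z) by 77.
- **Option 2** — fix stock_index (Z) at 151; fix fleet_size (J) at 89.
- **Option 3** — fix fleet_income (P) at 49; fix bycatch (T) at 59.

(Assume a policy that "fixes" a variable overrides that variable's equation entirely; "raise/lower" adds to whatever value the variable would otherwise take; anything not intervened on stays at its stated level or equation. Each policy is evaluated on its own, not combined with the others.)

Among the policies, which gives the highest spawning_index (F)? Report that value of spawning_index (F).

2924

Option 1 (Z − 77):
  T = 52
  P = 188 + 52 = 240
  Z = 29 − 5·52 + 2·240 (−77 from intervention) = 172
  J = -3 + 2·52 − 3·240 − 3·172 = -1135
  F = 269 + 5·52 + 5·(-1135) = -5146
Option 2 (Z := 151, J := 89):
  T = 52
  P = 188 + 52 = 240
  Z = 151
  J = 89
  F = 269 + 5·52 + 5·89 = 974
Option 3 (P := 49, T := 59):
  T = 59
  P = 49
  Z = 29 − 5·59 + 2·49 = -168
  J = -3 + 2·59 − 3·49 − 3·(-168) = 472
  F = 269 + 5·59 + 5·472 = 2924
Comparing — Option 1: F=-5146, Option 2: F=974, Option 3: F=2924. Highest is 2924 (Option 3).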